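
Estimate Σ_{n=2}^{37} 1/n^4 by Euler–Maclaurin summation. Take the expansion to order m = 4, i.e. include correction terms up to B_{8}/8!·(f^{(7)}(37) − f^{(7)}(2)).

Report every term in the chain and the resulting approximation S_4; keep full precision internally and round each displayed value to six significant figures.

∫_2^37 1/x^4 dx evaluates to 0.0416601.
Endpoint term: (f(2) + f(37))/2 = (0.0625000 + 5.33572e-07)/2 = 0.0312503.
So far: 0.0729104.
Correction k=1: B_{2}/2! · (f^{(1)}(37) − f^{(1)}(2)) = 1/12 · (-5.76835e-08 − (-0.125000)) = 0.0104167.
Partial sum through k=1: 0.0833270.
Correction k=2: B_{4}/4! · (f^{(3)}(37) − f^{(3)}(2)) = −1/720 · (-1.26406e-09 − (-0.937500)) = -0.00130208.
Partial sum through k=2: 0.0820249.
Correction k=3: B_{6}/6! · (f^{(5)}(37) − f^{(5)}(2)) = 1/30240 · (-5.17075e-11 − (-13.1250)) = 0.000434028.
Partial sum through k=3: 0.0824590.
Correction k=4: B_{8}/8! · (f^{(7)}(37) − f^{(7)}(2)) = −1/1209600 · (-3.39933e-12 − (-295.312)) = -0.000244141.

S_4 ≈ 0.0822148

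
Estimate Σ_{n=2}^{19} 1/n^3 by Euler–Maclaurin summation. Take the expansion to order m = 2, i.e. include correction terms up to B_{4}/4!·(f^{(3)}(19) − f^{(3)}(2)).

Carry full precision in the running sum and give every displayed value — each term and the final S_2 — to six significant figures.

S_2 ≈ 0.200509

The integral term ∫_2^19 1/x^3 dx = 0.123615.
½[f(2) + f(19)] = ½[0.125000 + 0.000145794] = 0.0625729.
Running total after boundary: 0.186188.
Correction k=1: B_{2}/2! · (f^{(1)}(19) − f^{(1)}(2)) = 1/12 · (-2.30201e-05 − (-0.187500)) = 0.0156231.
After k=1: 0.201811.
Correction k=2: B_{4}/4! · (f^{(3)}(19) − f^{(3)}(2)) = −1/720 · (-1.27535e-06 − (-0.937500)) = -0.00130208.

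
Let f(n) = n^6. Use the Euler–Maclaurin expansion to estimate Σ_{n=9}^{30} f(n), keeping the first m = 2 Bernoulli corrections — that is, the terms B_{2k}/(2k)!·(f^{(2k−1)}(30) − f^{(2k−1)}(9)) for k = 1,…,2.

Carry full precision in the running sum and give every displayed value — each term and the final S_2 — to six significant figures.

Integral: ∫_9^30 x^6 dx = 3.12360e+09.
Boundary: ½(f(9) + f(30)) = ½(531441 + 7.29000e+08) = 3.64766e+08.
So far: 3.48837e+09.
k=1: B_{2}/(2)! × [f^{(1)}(30) − f^{(1)}(9)] = 1/12 × (1.45800e+08 − 354294) = 1.21205e+07.
After k=1: 3.50049e+09.
k=2: B_{4}/(4)! × [f^{(3)}(30) − f^{(3)}(9)] = −1/720 × (3.24000e+06 − 87480.0) = -4378.50.

S_2 ≈ 3.50048e+09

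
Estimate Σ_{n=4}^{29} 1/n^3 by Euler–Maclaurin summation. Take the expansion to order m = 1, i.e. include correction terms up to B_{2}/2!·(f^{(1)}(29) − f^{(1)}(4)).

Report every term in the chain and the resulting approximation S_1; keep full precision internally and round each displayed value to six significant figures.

S_1 ≈ 0.0394647

∫_4^29 1/x^3 dx evaluates to 0.0306555.
Endpoint term: (f(4) + f(29))/2 = (0.0156250 + 4.10021e-05)/2 = 0.00783300.
So far: 0.0384885.
k=1: B_{2}/(2)! × [f^{(1)}(29) − f^{(1)}(4)] = 1/12 × (-4.24160e-06 − (-0.0117188)) = 0.000976209.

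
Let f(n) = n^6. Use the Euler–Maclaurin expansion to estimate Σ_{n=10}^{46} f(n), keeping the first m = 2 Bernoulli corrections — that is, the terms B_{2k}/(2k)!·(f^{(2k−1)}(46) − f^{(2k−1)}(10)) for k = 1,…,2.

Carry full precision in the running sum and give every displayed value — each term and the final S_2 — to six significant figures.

∫_10^46 x^6 dx evaluates to 6.22582e+10.
½[f(10) + f(46)] = ½[1.00000e+06 + 9.47430e+09] = 4.73765e+09.
Running total after boundary: 6.69959e+10.
Order-1 term: 1/12 · (1.23578e+09 − 600000) = 1.02931e+08.
Running total after k=1: 6.70988e+10.
Order-2 term: −1/720 · (1.16803e+07 − 120000) = -16056.0.

S_2 ≈ 6.70988e+10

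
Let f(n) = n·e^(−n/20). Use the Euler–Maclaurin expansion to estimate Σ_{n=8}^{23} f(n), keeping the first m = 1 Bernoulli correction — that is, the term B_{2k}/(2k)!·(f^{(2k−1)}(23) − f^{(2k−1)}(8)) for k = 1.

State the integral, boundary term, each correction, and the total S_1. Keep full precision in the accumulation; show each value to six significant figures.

S_1 ≈ 109.357

The integral term ∫_8^23 x·e^(−x/20) dx = 103.072.
Endpoint term: (f(8) + f(23))/2 = (5.36256 + 7.28265)/2 = 6.32260.
So far: 109.394.
Order-1 term: 1/12 · (-0.0474955 − 0.402192) = -0.0374740.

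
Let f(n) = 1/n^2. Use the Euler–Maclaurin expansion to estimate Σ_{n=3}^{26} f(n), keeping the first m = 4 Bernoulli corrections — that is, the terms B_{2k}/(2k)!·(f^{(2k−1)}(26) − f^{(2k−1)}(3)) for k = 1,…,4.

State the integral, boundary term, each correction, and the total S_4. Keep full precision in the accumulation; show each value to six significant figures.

The integral term ∫_3^26 1/x^2 dx = 0.294872.
Endpoint term: (f(3) + f(26))/2 = (0.111111 + 0.00147929)/2 = 0.0562952.
Running total after boundary: 0.351167.
Order-1 term: 1/12 · (-0.000113792 − (-0.0740741)) = 0.00616336.
Partial sum through k=1: 0.357330.
Order-2 term: −1/720 · (-2.01997e-06 − (-0.0987654)) = -0.000137171.
Partial sum through k=2: 0.357193.
Order-3 term: 1/30240 · (-8.96436e-08 − (-0.329218)) = 1.08868e-05.
Partial sum through k=3: 0.357204.
Order-4 term: −1/1209600 · (-7.42609e-09 − (-2.04847)) = -1.69351e-06.

S_4 ≈ 0.357202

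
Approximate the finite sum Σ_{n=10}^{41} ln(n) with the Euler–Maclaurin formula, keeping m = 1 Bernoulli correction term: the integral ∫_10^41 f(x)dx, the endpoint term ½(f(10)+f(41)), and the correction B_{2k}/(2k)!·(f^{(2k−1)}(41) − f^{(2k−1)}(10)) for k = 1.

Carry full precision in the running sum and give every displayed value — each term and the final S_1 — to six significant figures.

S_1 ≈ 101.232

The integral term ∫_10^41 ln(x) dx = 98.2306.
½[f(10) + f(41)] = ½[2.30259 + 3.71357] = 3.00808.
Running total after boundary: 101.239.
k=1: B_{2}/(2)! × [f^{(1)}(41) − f^{(1)}(10)] = 1/12 × (0.0243902 − 0.100000) = -0.00630081.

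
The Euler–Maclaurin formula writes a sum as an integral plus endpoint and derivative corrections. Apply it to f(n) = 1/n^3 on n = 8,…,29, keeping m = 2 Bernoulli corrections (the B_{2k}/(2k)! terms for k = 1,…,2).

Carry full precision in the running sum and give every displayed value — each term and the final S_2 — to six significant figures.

∫_8^29 1/x^3 dx evaluates to 0.00721797.
½[f(8) + f(29)] = ½[0.00195312 + 4.10021e-05] = 0.000997064.
Integral + boundary = 0.00821503.
Order-1 term: 1/12 · (-4.24160e-06 − (-0.000732422)) = 6.06817e-05.
After k=1: 0.00827571.
Order-2 term: −1/720 · (-1.00870e-07 − (-0.000228882)) = -3.17751e-07.

S_2 ≈ 0.00827540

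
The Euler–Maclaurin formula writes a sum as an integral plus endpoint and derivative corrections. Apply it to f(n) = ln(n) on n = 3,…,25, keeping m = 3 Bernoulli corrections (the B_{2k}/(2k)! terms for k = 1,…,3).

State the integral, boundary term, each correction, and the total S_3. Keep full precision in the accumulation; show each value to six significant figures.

∫_3^25 ln(x) dx evaluates to 55.1761.
½[f(3) + f(25)] = ½[1.09861 + 3.21888] = 2.15874.
Running total after boundary: 57.3348.
Correction k=1: B_{2}/2! · (f^{(1)}(25) − f^{(1)}(3)) = 1/12 · (0.0400000 − 0.333333) = -0.0244444.
Partial sum through k=1: 57.3104.
Correction k=2: B_{4}/4! · (f^{(3)}(25) − f^{(3)}(3)) = −1/720 · (0.000128000 − 0.0740741) = 0.000102703.
Partial sum through k=2: 57.3105.
Correction k=3: B_{6}/6! · (f^{(5)}(25) − f^{(5)}(3)) = 1/30240 · (2.45760e-06 − 0.0987654) = -3.26597e-06.

S_3 ≈ 57.3105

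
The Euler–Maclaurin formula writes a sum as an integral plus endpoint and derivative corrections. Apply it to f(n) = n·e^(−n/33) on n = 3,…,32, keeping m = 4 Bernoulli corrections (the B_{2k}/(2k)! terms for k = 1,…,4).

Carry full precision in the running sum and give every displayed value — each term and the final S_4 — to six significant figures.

Integral: ∫_3^32 x·e^(−x/33) dx = 271.384.
Endpoint term: (f(3) + f(32))/2 = (2.73930 + 12.1343)/2 = 7.43682.
Running total after boundary: 278.821.
Order-1 term: 1/12 · (0.0114908 − 0.830092) = -0.0682167.
Running total after k=1: 278.753.
Order-2 term: −1/720 · (0.000706967 − 0.00243920) = 2.40588e-06.
Running total after k=2: 278.753.
Order-3 term: 1/30240 · (1.28869e-06 − 3.77976e-06) = -8.23766e-11.
Running total after k=3: 278.753.
Order-4 term: −1/1209600 · (1.77060e-09 − 4.88490e-09) = 2.57465e-15.

S_4 ≈ 278.753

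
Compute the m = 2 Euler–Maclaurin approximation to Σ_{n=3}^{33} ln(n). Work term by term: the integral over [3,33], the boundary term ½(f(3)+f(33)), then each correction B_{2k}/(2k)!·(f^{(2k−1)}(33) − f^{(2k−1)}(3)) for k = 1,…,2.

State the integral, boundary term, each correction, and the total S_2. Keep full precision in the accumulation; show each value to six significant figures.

S_2 ≈ 84.3613

The integral term ∫_3^33 ln(x) dx = 82.0889.
Endpoint term: (f(3) + f(33))/2 = (1.09861 + 3.49651)/2 = 2.29756.
Running total after boundary: 84.3865.
Order-1 term: 1/12 · (0.0303030 − 0.333333) = -0.0252525.
Running total after k=1: 84.3612.
Order-2 term: −1/720 · (5.56529e-05 − 0.0740741) = 0.000102803.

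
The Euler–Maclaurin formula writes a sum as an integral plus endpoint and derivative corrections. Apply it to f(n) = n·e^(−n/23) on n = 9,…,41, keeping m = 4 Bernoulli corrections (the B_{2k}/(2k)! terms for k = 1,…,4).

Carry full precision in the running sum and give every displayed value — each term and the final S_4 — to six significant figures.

S_4 ≈ 256.521

∫_9^41 x·e^(−x/23) dx evaluates to 250.076.
½[f(9) + f(41)] = ½[6.08557 + 6.89615] = 6.49086.
Integral + boundary = 256.567.
Order-1 term: 1/12 · (-0.131634 − 0.411584) = -0.0452682.
Running total after k=1: 256.521.
Order-2 term: −1/720 · (0.000387077 − 0.00333447) = 4.09360e-06.
Running total after k=2: 256.521.
Order-3 term: 1/30240 · (1.93382e-06 − 1.11359e-05) = -3.04302e-10.
Running total after k=3: 256.521.
Order-4 term: −1/1209600 · (5.92801e-09 − 3.01861e-08) = 2.00547e-14.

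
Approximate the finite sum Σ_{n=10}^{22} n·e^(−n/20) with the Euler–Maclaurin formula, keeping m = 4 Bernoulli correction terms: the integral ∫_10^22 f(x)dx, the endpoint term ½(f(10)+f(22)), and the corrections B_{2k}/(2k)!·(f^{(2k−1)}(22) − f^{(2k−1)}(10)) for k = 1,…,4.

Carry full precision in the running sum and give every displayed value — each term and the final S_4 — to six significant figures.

S_4 ≈ 90.9729

The integral term ∫_10^22 x·e^(−x/20) dx = 84.3067.
Endpoint term: (f(10) + f(22))/2 = (6.06531 + 7.32316)/2 = 6.69424.
So far: 91.0009.
Order-1 term: 1/12 · (-0.0332871 − 0.303265) = -0.0280460.
Partial sum through k=1: 90.9729.
Order-2 term: −1/720 · (0.00158114 − 0.00379082) = 3.06900e-06.
Partial sum through k=2: 90.9729.
Order-3 term: 1/30240 · (8.11373e-06 − 1.70587e-05) = -2.95798e-10.
Partial sum through k=3: 90.9729.
Order-4 term: −1/1209600 · (3.06866e-08 − 6.16008e-08) = 2.55574e-14.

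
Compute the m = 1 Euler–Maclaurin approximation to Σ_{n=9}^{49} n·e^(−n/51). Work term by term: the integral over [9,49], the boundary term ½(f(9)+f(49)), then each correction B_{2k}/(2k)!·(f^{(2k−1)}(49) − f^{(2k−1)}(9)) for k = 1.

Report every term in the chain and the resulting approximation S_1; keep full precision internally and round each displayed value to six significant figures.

∫_9^49 x·e^(−x/51) dx evaluates to 613.741.
Boundary: ½(f(9) + f(49)) = ½(7.54401 + 18.7470) = 13.1455.
Integral + boundary = 626.886.
Correction k=1: B_{2}/2! · (f^{(1)}(49) − f^{(1)}(9)) = 1/12 · (0.0150036 − 0.690302) = -0.0562748.

S_1 ≈ 626.830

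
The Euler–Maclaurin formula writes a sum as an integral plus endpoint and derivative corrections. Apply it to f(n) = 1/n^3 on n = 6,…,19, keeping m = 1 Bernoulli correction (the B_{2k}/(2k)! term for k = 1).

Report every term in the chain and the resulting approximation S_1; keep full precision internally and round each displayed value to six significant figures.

The integral term ∫_6^19 1/x^3 dx = 0.0125038.
½[f(6) + f(19)] = ½[0.00462963 + 0.000145794] = 0.00238771.
Integral + boundary = 0.0148916.
Order-1 term: 1/12 · (-2.30201e-05 − (-0.00231481)) = 0.000190983.

S_1 ≈ 0.0150825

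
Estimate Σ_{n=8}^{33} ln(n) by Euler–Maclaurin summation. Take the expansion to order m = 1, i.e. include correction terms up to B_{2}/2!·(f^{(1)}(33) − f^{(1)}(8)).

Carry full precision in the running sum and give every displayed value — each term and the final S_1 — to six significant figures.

Integral: ∫_8^33 ln(x) dx = 73.7492.
Endpoint term: (f(8) + f(33))/2 = (2.07944 + 3.49651)/2 = 2.78797.
So far: 76.5372.
k=1: B_{2}/(2)! × [f^{(1)}(33) − f^{(1)}(8)] = 1/12 × (0.0303030 − 0.125000) = -0.00789141.

S_1 ≈ 76.5293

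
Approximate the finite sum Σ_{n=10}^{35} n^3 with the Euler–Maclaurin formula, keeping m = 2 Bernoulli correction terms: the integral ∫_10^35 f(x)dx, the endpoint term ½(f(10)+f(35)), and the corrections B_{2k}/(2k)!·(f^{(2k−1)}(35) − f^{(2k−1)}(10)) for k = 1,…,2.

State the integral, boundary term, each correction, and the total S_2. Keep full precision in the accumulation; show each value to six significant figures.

S_2 ≈ 394875

Integral: ∫_10^35 x^3 dx = 372656.
Endpoint term: (f(10) + f(35))/2 = (1000.00 + 42875.0)/2 = 21937.5.
So far: 394594.
k=1: B_{2}/(2)! × [f^{(1)}(35) − f^{(1)}(10)] = 1/12 × (3675.00 − 300.000) = 281.250.
After k=1: 394875.
k=2: B_{4}/(4)! × [f^{(3)}(35) − f^{(3)}(10)] = −1/720 × (6.00000 − 6.00000) = 0.00000.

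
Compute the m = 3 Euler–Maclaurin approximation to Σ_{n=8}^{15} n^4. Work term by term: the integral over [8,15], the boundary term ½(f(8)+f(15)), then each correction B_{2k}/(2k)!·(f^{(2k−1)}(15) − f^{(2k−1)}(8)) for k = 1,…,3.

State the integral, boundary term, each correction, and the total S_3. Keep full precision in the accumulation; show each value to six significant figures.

S_3 ≈ 173636

∫_8^15 x^4 dx evaluates to 145321.
Boundary: ½(f(8) + f(15)) = ½(4096.00 + 50625.0) = 27360.5.
So far: 172682.
k=1: B_{2}/(2)! × [f^{(1)}(15) − f^{(1)}(8)] = 1/12 × (13500.0 − 2048.00) = 954.333.
Partial sum through k=1: 173636.
k=2: B_{4}/(4)! × [f^{(3)}(15) − f^{(3)}(8)] = −1/720 × (360.000 − 192.000) = -0.233333.
Partial sum through k=2: 173636.
k=3: B_{6}/(6)! × [f^{(5)}(15) − f^{(5)}(8)] = 1/30240 × (0.00000 − 0.00000) = 0.00000.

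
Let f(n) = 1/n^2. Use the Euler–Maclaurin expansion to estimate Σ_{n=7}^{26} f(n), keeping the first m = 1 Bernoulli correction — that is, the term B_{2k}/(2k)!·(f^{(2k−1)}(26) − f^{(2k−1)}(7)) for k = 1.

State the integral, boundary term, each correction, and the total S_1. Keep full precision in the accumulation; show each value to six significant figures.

∫_7^26 1/x^2 dx evaluates to 0.104396.
½[f(7) + f(26)] = ½[0.0204082 + 0.00147929] = 0.0109437.
Running total after boundary: 0.115339.
Correction k=1: B_{2}/2! · (f^{(1)}(26) − f^{(1)}(7)) = 1/12 · (-0.000113792 − (-0.00583090)) = 0.000476426.

S_1 ≈ 0.115816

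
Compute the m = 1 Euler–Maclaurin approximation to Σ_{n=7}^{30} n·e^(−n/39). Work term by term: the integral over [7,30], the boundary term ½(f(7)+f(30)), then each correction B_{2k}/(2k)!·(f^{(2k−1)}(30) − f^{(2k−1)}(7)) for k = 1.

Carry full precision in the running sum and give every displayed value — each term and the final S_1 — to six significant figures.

S_1 ≈ 262.144

∫_7^30 x·e^(−x/39) dx evaluates to 252.316.
Endpoint term: (f(7) + f(30))/2 = (5.84989 + 13.9011)/2 = 9.87549.
So far: 262.192.
Order-1 term: 1/12 · (0.106931 − 0.685701) = -0.0482308.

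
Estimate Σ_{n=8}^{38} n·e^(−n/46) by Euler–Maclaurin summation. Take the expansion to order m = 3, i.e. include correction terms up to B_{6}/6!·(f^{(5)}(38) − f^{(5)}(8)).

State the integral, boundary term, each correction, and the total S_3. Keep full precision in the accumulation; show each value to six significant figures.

S_3 ≈ 407.606

Integral: ∫_8^38 x·e^(−x/46) dx = 395.979.
Endpoint term: (f(8) + f(38))/2 = (6.72296 + 16.6348)/2 = 11.6789.
So far: 407.657.
Correction k=1: B_{2}/2! · (f^{(1)}(38) − f^{(1)}(8)) = 1/12 · (0.0761320 − 0.694219) = -0.0515072.
Running total after k=1: 407.606.
Correction k=2: B_{4}/4! · (f^{(3)}(38) − f^{(3)}(8)) = −1/720 · (0.000449740 − 0.00112238) = 9.34224e-07.
Running total after k=2: 407.606.
Correction k=3: B_{6}/6! · (f^{(5)}(38) − f^{(5)}(8)) = 1/30240 · (4.08082e-07 − 9.05804e-07) = -1.64591e-11.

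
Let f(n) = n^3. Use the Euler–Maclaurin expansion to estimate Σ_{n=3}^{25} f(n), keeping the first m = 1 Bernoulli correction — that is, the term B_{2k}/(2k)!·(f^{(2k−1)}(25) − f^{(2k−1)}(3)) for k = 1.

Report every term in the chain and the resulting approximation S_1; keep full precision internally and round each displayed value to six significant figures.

S_1 ≈ 105616

Integral: ∫_3^25 x^3 dx = 97636.0.
½[f(3) + f(25)] = ½[27.0000 + 15625.0] = 7826.00.
Running total after boundary: 105462.
Order-1 term: 1/12 · (1875.00 − 27.0000) = 154.000.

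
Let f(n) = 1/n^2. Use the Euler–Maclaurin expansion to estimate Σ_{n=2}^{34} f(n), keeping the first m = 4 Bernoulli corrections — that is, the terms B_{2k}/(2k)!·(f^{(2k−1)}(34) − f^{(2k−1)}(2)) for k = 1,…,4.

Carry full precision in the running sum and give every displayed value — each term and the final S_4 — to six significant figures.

The integral term ∫_2^34 1/x^2 dx = 0.470588.
Boundary: ½(f(2) + f(34)) = ½(0.250000 + 0.000865052) = 0.125433.
Integral + boundary = 0.596021.
Correction k=1: B_{2}/2! · (f^{(1)}(34) − f^{(1)}(2)) = 1/12 · (-5.08854e-05 − (-0.250000)) = 0.0208291.
After k=1: 0.616850.
Correction k=2: B_{4}/4! · (f^{(3)}(34) − f^{(3)}(2)) = −1/720 · (-5.28222e-07 − (-0.750000)) = -0.00104167.
After k=2: 0.615808.
Correction k=3: B_{6}/6! · (f^{(5)}(34) − f^{(5)}(2)) = 1/30240 · (-1.37082e-08 − (-5.62500)) = 0.000186012.
After k=3: 0.615994.
Correction k=4: B_{8}/8! · (f^{(7)}(34) − f^{(7)}(2)) = −1/1209600 · (-6.64065e-10 − (-78.7500)) = -6.51042e-05.

S_4 ≈ 0.615929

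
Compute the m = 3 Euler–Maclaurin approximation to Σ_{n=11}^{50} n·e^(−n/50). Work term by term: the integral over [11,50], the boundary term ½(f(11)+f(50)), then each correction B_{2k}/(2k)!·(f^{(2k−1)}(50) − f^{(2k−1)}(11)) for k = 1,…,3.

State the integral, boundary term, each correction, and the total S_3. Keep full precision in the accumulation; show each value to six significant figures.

S_3 ≈ 621.844

The integral term ∫_11^50 x·e^(−x/50) dx = 608.285.
Boundary: ½(f(11) + f(50)) = ½(8.82771 + 18.3940) = 13.6108.
Integral + boundary = 621.896.
Correction k=1: B_{2}/2! · (f^{(1)}(50) − f^{(1)}(11)) = 1/12 · (0.00000 − 0.625965) = -0.0521637.
Running total after k=1: 621.844.
Correction k=2: B_{4}/4! · (f^{(3)}(50) − f^{(3)}(11)) = −1/720 · (0.000294304 − 0.000892401) = 8.30691e-07.
Running total after k=2: 621.844.
Correction k=3: B_{6}/6! · (f^{(5)}(50) − f^{(5)}(11)) = 1/30240 · (2.35443e-07 − 6.13766e-07) = -1.25107e-11.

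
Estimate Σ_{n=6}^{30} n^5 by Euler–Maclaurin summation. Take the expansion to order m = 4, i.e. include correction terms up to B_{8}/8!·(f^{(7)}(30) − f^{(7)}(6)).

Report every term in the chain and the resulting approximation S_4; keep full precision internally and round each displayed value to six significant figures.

Integral: ∫_6^30 x^5 dx = 1.21492e+08.
Endpoint term: (f(6) + f(30))/2 = (7776.00 + 2.43000e+07)/2 = 1.21539e+07.
Running total after boundary: 1.33646e+08.
Correction k=1: B_{2}/2! · (f^{(1)}(30) − f^{(1)}(6)) = 1/12 · (4.05000e+06 − 6480.00) = 336960.
Partial sum through k=1: 1.33983e+08.
Correction k=2: B_{4}/4! · (f^{(3)}(30) − f^{(3)}(6)) = −1/720 · (54000.0 − 2160.00) = -72.0000.
Partial sum through k=2: 1.33983e+08.
Correction k=3: B_{6}/6! · (f^{(5)}(30) − f^{(5)}(6)) = 1/30240 · (120.000 − 120.000) = 0.00000.
Partial sum through k=3: 1.33983e+08.
Correction k=4: B_{8}/8! · (f^{(7)}(30) − f^{(7)}(6)) = −1/1209600 · (0.00000 − 0.00000) = 0.00000.

S_4 ≈ 1.33983e+08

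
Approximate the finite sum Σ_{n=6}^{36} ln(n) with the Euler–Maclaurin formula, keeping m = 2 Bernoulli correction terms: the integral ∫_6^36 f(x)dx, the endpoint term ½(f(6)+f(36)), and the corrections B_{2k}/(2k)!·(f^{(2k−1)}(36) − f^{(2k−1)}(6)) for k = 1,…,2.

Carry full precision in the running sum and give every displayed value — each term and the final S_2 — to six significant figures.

S_2 ≈ 90.9322

∫_6^36 ln(x) dx evaluates to 88.2561.
Boundary: ½(f(6) + f(36)) = ½(1.79176 + 3.58352) = 2.68764.
So far: 90.9438.
Order-1 term: 1/12 · (0.0277778 − 0.166667) = -0.0115741.
Running total after k=1: 90.9322.
Order-2 term: −1/720 · (4.28669e-05 − 0.00925926) = 1.28005e-05.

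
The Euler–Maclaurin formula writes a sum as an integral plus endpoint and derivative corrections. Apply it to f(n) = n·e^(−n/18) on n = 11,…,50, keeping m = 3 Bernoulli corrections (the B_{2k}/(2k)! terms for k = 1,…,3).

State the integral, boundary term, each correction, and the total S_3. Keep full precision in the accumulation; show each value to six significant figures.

∫_11^50 x·e^(−x/18) dx evaluates to 207.210.
Boundary: ½(f(11) + f(50)) = ½(5.97022 + 3.10883) = 4.53952.
So far: 211.750.
Correction k=1: B_{2}/2! · (f^{(1)}(50) − f^{(1)}(11)) = 1/12 · (-0.110536 − 0.211068) = -0.0268004.
Running total after k=1: 211.723.
Correction k=2: B_{4}/4! · (f^{(3)}(50) − f^{(3)}(11)) = −1/720 · (4.26451e-05 − 0.00400174) = 5.49874e-06.
Running total after k=2: 211.723.
Correction k=3: B_{6}/6! · (f^{(5)}(50) − f^{(5)}(11)) = 1/30240 · (1.31621e-06 − 2.26915e-05) = -7.06854e-10.

S_3 ≈ 211.723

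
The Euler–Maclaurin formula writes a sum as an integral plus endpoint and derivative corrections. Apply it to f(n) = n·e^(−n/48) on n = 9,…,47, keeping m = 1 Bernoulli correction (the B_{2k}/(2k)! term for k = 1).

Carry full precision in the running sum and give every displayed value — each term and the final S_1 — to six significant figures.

S_1 ≈ 567.881

The integral term ∫_9^47 x·e^(−x/48) dx = 555.378.
Boundary: ½(f(9) + f(47)) = ½(7.46126 + 17.6543) = 12.5578.
Integral + boundary = 567.936.
Order-1 term: 1/12 · (0.00782550 − 0.673586) = -0.0554801.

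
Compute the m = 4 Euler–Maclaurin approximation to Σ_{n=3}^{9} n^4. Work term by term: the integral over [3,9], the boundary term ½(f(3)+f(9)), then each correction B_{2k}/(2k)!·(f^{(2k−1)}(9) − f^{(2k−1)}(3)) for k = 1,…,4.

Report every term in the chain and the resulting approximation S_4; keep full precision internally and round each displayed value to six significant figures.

The integral term ∫_3^9 x^4 dx = 11761.2.
½[f(3) + f(9)] = ½[81.0000 + 6561.00] = 3321.00.
Integral + boundary = 15082.2.
k=1: B_{2}/(2)! × [f^{(1)}(9) − f^{(1)}(3)] = 1/12 × (2916.00 − 108.000) = 234.000.
Partial sum through k=1: 15316.2.
k=2: B_{4}/(4)! × [f^{(3)}(9) − f^{(3)}(3)] = −1/720 × (216.000 − 72.0000) = -0.200000.
Partial sum through k=2: 15316.0.
k=3: B_{6}/(6)! × [f^{(5)}(9) − f^{(5)}(3)] = 1/30240 × (0.00000 − 0.00000) = 0.00000.
Partial sum through k=3: 15316.0.
k=4: B_{8}/(8)! × [f^{(7)}(9) − f^{(7)}(3)] = −1/1209600 × (0.00000 − 0.00000) = 0.00000.

S_4 ≈ 15316.0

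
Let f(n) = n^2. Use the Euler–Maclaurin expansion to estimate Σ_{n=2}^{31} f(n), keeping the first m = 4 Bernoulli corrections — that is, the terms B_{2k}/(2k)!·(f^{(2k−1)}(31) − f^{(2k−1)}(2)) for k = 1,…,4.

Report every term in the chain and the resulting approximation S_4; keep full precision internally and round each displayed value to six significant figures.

S_4 ≈ 10415.0

∫_2^31 x^2 dx evaluates to 9927.67.
Endpoint term: (f(2) + f(31))/2 = (4.00000 + 961.000)/2 = 482.500.
Integral + boundary = 10410.2.
Order-1 term: 1/12 · (62.0000 − 4.00000) = 4.83333.
After k=1: 10415.0.
Order-2 term: −1/720 · (0.00000 − 0.00000) = 0.00000.
After k=2: 10415.0.
Order-3 term: 1/30240 · (0.00000 − 0.00000) = 0.00000.
After k=3: 10415.0.
Order-4 term: −1/1209600 · (0.00000 − 0.00000) = 0.00000.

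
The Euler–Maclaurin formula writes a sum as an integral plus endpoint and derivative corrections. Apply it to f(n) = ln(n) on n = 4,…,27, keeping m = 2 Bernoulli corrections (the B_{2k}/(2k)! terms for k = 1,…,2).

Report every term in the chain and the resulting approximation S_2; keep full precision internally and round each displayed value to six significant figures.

∫_4^27 ln(x) dx evaluates to 60.4424.
½[f(4) + f(27)] = ½[1.38629 + 3.29584] = 2.34107.
Integral + boundary = 62.7835.
Correction k=1: B_{2}/2! · (f^{(1)}(27) − f^{(1)}(4)) = 1/12 · (0.0370370 − 0.250000) = -0.0177469.
Running total after k=1: 62.7657.
Correction k=2: B_{4}/4! · (f^{(3)}(27) − f^{(3)}(4)) = −1/720 · (0.000101611 − 0.0312500) = 4.32617e-05.

S_2 ≈ 62.7658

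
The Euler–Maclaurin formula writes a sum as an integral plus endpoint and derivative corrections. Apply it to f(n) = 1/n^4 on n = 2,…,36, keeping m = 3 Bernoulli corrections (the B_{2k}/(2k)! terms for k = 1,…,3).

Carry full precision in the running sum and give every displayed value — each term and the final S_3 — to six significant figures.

S_3 ≈ 0.0824584

∫_2^36 1/x^4 dx evaluates to 0.0416595.
½[f(2) + f(36)] = ½[0.0625000 + 5.95374e-07] = 0.0312503.
Running total after boundary: 0.0729098.
Order-1 term: 1/12 · (-6.61527e-08 − (-0.125000)) = 0.0104167.
Running total after k=1: 0.0833265.
Order-2 term: −1/720 · (-1.53131e-09 − (-0.937500)) = -0.00130208.
Running total after k=2: 0.0820244.
Order-3 term: 1/30240 · (-6.61678e-11 − (-13.1250)) = 0.000434028.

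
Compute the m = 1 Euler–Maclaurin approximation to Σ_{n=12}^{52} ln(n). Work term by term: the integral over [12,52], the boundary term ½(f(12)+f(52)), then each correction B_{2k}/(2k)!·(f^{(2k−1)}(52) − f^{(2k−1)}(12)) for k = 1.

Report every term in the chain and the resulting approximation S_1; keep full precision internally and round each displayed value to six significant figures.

Integral: ∫_12^52 ln(x) dx = 135.646.
Endpoint term: (f(12) + f(52))/2 = (2.48491 + 3.95124)/2 = 3.21808.
Integral + boundary = 138.864.
Order-1 term: 1/12 · (0.0192308 − 0.0833333) = -0.00534188.

S_1 ≈ 138.859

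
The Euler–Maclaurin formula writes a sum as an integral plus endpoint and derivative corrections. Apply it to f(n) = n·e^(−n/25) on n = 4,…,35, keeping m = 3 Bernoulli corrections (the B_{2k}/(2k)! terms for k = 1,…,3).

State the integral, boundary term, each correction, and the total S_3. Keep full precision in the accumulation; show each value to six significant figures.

S_3 ≈ 253.861

The integral term ∫_4^35 x·e^(−x/25) dx = 247.909.
Endpoint term: (f(4) + f(35))/2 = (3.40858 + 8.63089)/2 = 6.01973.
Integral + boundary = 253.929.
Correction k=1: B_{2}/2! · (f^{(1)}(35) − f^{(1)}(4)) = 1/12 · (-0.0986388 − 0.715801) = -0.0678700.
After k=1: 253.861.
Correction k=2: B_{4}/4! · (f^{(3)}(35) − f^{(3)}(4)) = −1/720 · (0.000631288 − 0.00387214) = 4.50118e-06.
After k=2: 253.861.
Correction k=3: B_{6}/6! · (f^{(5)}(35) − f^{(5)}(4)) = 1/30240 · (2.27264e-06 − 1.05584e-05) = -2.74000e-10.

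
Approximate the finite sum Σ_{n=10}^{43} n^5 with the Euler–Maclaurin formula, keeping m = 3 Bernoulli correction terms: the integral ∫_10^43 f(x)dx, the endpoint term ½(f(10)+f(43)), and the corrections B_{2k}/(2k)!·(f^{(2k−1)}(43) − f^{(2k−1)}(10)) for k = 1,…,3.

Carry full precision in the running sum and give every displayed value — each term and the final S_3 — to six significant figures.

S_3 ≈ 1.12837e+09

∫_10^43 x^5 dx evaluates to 1.05339e+09.
½[f(10) + f(43)] = ½[100000 + 1.47008e+08] = 7.35542e+07.
Running total after boundary: 1.12695e+09.
Order-1 term: 1/12 · (1.70940e+07 − 50000.0) = 1.42033e+06.
After k=1: 1.12837e+09.
Order-2 term: −1/720 · (110940 − 6000.00) = -145.750.
After k=2: 1.12837e+09.
Order-3 term: 1/30240 · (120.000 − 120.000) = 0.00000.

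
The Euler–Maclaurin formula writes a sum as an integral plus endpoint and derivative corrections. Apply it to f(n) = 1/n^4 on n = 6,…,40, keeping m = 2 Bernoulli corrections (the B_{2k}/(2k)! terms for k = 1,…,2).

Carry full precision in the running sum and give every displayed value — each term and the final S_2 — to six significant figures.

S_2 ≈ 0.00196627

Integral: ∫_6^40 1/x^4 dx = 0.00153800.
Boundary: ½(f(6) + f(40)) = ½(0.000771605 + 3.90625e-07) = 0.000385998.
So far: 0.00192400.
k=1: B_{2}/(2)! × [f^{(1)}(40) − f^{(1)}(6)] = 1/12 × (-3.90625e-08 − (-0.000514403)) = 4.28637e-05.
Running total after k=1: 0.00196686.
k=2: B_{4}/(4)! × [f^{(3)}(40) − f^{(3)}(6)] = −1/720 × (-7.32422e-10 − (-0.000428669)) = -5.95373e-07.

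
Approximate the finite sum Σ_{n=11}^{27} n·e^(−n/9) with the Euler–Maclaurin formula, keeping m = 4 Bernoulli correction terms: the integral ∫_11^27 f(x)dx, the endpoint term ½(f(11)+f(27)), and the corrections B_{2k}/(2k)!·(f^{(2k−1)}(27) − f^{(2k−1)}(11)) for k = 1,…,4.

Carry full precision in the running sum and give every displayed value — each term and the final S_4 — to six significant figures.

S_4 ≈ 39.1819

Integral: ∫_11^27 x·e^(−x/9) dx = 36.8925.
Endpoint term: (f(11) + f(27))/2 = (3.24032 + 1.34425)/2 = 2.29229.
So far: 39.1847.
k=1: B_{2}/(2)! × [f^{(1)}(27) − f^{(1)}(11)] = 1/12 × (-0.0995741 − (-0.0654611)) = -0.00284276.
Running total after k=1: 39.1819.
k=2: B_{4}/(4)! × [f^{(3)}(27) − f^{(3)}(11)] = −1/720 × (0.00000 − 0.00646529) = 8.97957e-06.
Running total after k=2: 39.1819.
k=3: B_{6}/(6)! × [f^{(5)}(27) − f^{(5)}(11)] = 1/30240 × (1.51767e-05 − 0.000169614) = -5.10706e-09.
Running total after k=3: 39.1819.
k=4: B_{8}/(8)! × [f^{(7)}(27) − f^{(7)}(11)] = −1/1209600 × (3.74733e-07 − 3.20259e-06) = 2.33785e-12.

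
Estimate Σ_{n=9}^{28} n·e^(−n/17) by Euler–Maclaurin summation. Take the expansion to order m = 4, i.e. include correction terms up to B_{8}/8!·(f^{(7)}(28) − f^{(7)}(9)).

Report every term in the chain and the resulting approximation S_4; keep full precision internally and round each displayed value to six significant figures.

S_4 ≈ 118.279

Integral: ∫_9^28 x·e^(−x/17) dx = 112.966.
Endpoint term: (f(9) + f(28))/2 = (5.30056 + 5.39324)/2 = 5.34690.
Running total after boundary: 118.312.
k=1: B_{2}/(2)! × [f^{(1)}(28) − f^{(1)}(9)] = 1/12 × (-0.124634 − 0.277154) = -0.0334823.
Partial sum through k=1: 118.279.
k=2: B_{4}/(4)! × [f^{(3)}(28) − f^{(3)}(9)] = −1/720 × (0.000901722 − 0.00503480) = 5.74038e-06.
Partial sum through k=2: 118.279.
k=3: B_{6}/(6)! × [f^{(5)}(28) − f^{(5)}(9)] = 1/30240 × (7.73253e-06 − 3.15245e-05) = -7.86772e-10.
Partial sum through k=3: 118.279.
k=4: B_{8}/(8)! × [f^{(7)}(28) − f^{(7)}(9)] = −1/1209600 × (4.27160e-08 − 1.57881e-07) = 9.52091e-14.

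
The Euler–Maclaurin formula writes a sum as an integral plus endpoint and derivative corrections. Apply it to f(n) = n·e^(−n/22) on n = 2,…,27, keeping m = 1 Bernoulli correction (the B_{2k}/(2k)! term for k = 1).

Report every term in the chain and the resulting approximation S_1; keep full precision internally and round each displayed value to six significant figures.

The integral term ∫_2^27 x·e^(−x/22) dx = 166.165.
Endpoint term: (f(2) + f(27))/2 = (1.82620 + 7.91345)/2 = 4.86983.
Running total after boundary: 171.035.
Order-1 term: 1/12 · (-0.0666116 − 0.830092) = -0.0747253.

S_1 ≈ 170.960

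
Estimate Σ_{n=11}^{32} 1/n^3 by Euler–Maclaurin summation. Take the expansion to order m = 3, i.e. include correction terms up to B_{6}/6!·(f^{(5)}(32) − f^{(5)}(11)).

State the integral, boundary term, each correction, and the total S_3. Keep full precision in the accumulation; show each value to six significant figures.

The integral term ∫_11^32 1/x^3 dx = 0.00364395.
Endpoint term: (f(11) + f(32))/2 = (0.000751315 + 3.05176e-05)/2 = 0.000390916.
So far: 0.00403487.
Order-1 term: 1/12 · (-2.86102e-06 − (-0.000204904)) = 1.68369e-05.
Partial sum through k=1: 0.00405170.
Order-2 term: −1/720 · (-5.58794e-08 − (-3.38684e-05)) = -4.69619e-08.
Partial sum through k=2: 0.00405166.
Order-3 term: 1/30240 · (-2.29193e-09 − (-1.17560e-05)) = 3.88680e-10.

S_3 ≈ 0.00405166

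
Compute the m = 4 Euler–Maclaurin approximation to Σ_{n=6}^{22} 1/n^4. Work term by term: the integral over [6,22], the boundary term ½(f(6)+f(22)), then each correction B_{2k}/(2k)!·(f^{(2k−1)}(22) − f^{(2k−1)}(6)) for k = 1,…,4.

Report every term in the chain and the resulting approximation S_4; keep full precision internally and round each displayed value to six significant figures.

S_4 ≈ 0.00194207

∫_6^22 1/x^4 dx evaluates to 0.00151191.
Boundary: ½(f(6) + f(22)) = ½(0.000771605 + 4.26883e-06) = 0.000387937.
So far: 0.00189984.
Correction k=1: B_{2}/2! · (f^{(1)}(22) − f^{(1)}(6)) = 1/12 · (-7.76152e-07 − (-0.000514403)) = 4.28023e-05.
Partial sum through k=1: 0.00194264.
Correction k=2: B_{4}/4! · (f^{(3)}(22) − f^{(3)}(6)) = −1/720 · (-4.81086e-08 − (-0.000428669)) = -5.95307e-07.
Partial sum through k=2: 0.00194205.
Correction k=3: B_{6}/6! · (f^{(5)}(22) − f^{(5)}(6)) = 1/30240 · (-5.56628e-09 − (-0.000666819)) = 2.20507e-08.
Partial sum through k=3: 0.00194207.
Correction k=4: B_{8}/8! · (f^{(7)}(22) − f^{(7)}(6)) = −1/1209600 · (-1.03505e-09 − (-0.00166705)) = -1.37818e-09.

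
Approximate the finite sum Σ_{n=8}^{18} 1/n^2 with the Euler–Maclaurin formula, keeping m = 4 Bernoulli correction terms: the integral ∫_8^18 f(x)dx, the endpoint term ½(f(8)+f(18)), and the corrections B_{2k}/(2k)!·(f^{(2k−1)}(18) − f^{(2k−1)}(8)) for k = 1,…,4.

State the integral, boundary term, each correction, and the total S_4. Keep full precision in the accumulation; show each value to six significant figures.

Integral: ∫_8^18 1/x^2 dx = 0.0694444.
Endpoint term: (f(8) + f(18))/2 = (0.0156250 + 0.00308642)/2 = 0.00935571.
So far: 0.0788002.
k=1: B_{2}/(2)! × [f^{(1)}(18) − f^{(1)}(8)] = 1/12 × (-0.000342936 − (-0.00390625)) = 0.000296943.
Running total after k=1: 0.0790971.
k=2: B_{4}/(4)! × [f^{(3)}(18) − f^{(3)}(8)] = −1/720 × (-1.27013e-05 − (-0.000732422)) = -9.99612e-07.
Running total after k=2: 0.0790961.
k=3: B_{6}/(6)! × [f^{(5)}(18) − f^{(5)}(8)] = 1/30240 × (-1.17605e-06 − (-0.000343323)) = 1.13144e-08.
Running total after k=3: 0.0790961.
k=4: B_{8}/(8)! × [f^{(7)}(18) − f^{(7)}(8)] = −1/1209600 × (-2.03268e-07 − (-0.000300407)) = -2.48185e-10.

S_4 ≈ 0.0790961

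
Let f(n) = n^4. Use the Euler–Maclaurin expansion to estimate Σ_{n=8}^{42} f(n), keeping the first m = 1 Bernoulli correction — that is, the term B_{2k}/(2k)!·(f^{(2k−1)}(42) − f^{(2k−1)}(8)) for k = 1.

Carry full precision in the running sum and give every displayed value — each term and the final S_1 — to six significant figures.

S_1 ≈ 2.77141e+07

The integral term ∫_8^42 x^4 dx = 2.61317e+07.
Boundary: ½(f(8) + f(42)) = ½(4096.00 + 3.11170e+06) = 1.55790e+06.
So far: 2.76896e+07.
Order-1 term: 1/12 · (296352 − 2048.00) = 24525.3.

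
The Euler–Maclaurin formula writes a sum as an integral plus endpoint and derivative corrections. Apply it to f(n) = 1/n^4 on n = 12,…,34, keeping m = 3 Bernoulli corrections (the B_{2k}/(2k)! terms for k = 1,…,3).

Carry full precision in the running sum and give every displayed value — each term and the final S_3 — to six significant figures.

The integral term ∫_12^34 1/x^4 dx = 0.000184420.
½[f(12) + f(34)] = ½[4.82253e-05 + 7.48315e-07] = 2.44868e-05.
So far: 0.000208907.
Order-1 term: 1/12 · (-8.80370e-08 − (-1.60751e-05)) = 1.33226e-06.
Running total after k=1: 0.000210239.
Order-2 term: −1/720 · (-2.28470e-09 − (-3.34898e-06)) = -4.64819e-09.
Running total after k=2: 0.000210235.
Order-3 term: 1/30240 · (-1.10677e-10 − (-1.30238e-06)) = 4.30645e-11.

S_3 ≈ 0.000210235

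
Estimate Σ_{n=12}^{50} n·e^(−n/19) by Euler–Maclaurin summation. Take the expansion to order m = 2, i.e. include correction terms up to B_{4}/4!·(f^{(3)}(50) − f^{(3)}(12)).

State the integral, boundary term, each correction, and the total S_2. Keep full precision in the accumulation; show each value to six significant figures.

∫_12^50 x·e^(−x/19) dx evaluates to 218.856.
Boundary: ½(f(12) + f(50)) = ½(6.38102 + 3.59824) = 4.98963.
Running total after boundary: 223.845.
Order-1 term: 1/12 · (-0.117416 − 0.195908) = -0.0261104.
After k=1: 223.819.
Order-2 term: −1/720 · (7.34441e-05 − 0.00348867) = 4.74338e-06.

S_2 ≈ 223.819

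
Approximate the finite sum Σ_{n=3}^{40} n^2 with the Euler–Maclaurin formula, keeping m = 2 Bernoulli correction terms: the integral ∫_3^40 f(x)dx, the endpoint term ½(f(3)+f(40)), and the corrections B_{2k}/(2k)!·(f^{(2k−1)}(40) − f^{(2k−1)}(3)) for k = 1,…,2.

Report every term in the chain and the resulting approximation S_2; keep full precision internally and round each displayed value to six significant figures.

S_2 ≈ 22135.0

The integral term ∫_3^40 x^2 dx = 21324.3.
½[f(3) + f(40)] = ½[9.00000 + 1600.00] = 804.500.
Integral + boundary = 22128.8.
Order-1 term: 1/12 · (80.0000 − 6.00000) = 6.16667.
After k=1: 22135.0.
Order-2 term: −1/720 · (0.00000 − 0.00000) = 0.00000.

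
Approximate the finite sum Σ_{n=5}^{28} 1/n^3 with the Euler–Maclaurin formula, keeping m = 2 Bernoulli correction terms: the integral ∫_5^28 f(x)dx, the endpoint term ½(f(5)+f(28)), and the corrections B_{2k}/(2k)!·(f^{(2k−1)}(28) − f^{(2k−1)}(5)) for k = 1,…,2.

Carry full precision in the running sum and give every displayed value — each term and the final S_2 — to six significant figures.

S_2 ≈ 0.0237793

∫_5^28 1/x^3 dx evaluates to 0.0193622.
½[f(5) + f(28)] = ½[0.00800000 + 4.55539e-05] = 0.00402278.
Integral + boundary = 0.0233850.
Order-1 term: 1/12 · (-4.88078e-06 − (-0.00480000)) = 0.000399593.
After k=1: 0.0237846.
Order-2 term: −1/720 · (-1.24510e-07 − (-0.00384000)) = -5.33316e-06.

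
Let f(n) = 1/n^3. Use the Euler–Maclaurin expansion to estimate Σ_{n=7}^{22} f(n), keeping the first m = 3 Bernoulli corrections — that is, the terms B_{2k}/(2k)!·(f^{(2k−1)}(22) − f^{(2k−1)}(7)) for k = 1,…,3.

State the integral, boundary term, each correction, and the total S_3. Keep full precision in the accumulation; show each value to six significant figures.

∫_7^22 1/x^3 dx evaluates to 0.00917102.
Boundary: ½(f(7) + f(22)) = ½(0.00291545 + 9.39144e-05) = 0.00150468.
Integral + boundary = 0.0106757.
Order-1 term: 1/12 · (-1.28065e-05 − (-0.00124948)) = 0.000103056.
After k=1: 0.0107788.
Order-2 term: −1/720 · (-5.29194e-07 − (-0.000509992)) = -7.07587e-07.
After k=2: 0.0107781.
Order-3 term: 1/30240 · (-4.59218e-08 − (-0.000437136)) = 1.44540e-08.

S_3 ≈ 0.0107781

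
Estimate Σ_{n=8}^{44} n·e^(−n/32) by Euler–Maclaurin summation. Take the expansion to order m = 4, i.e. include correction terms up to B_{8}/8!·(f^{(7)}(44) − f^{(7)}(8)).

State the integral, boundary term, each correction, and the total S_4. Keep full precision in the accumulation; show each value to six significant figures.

S_4 ≈ 390.580

The integral term ∫_8^44 x·e^(−x/32) dx = 381.959.
Endpoint term: (f(8) + f(44))/2 = (6.23041 + 11.1249)/2 = 8.67767.
Running total after boundary: 390.637.
Order-1 term: 1/12 · (-0.0948148 − 0.584101) = -0.0565763.
Running total after k=1: 390.580.
Order-2 term: −1/720 · (0.000401235 − 0.00209151) = 2.34760e-06.
Running total after k=2: 390.580.
Order-3 term: 1/30240 · (8.74084e-07 − 3.52793e-06) = -8.77595e-11.
Running total after k=3: 390.580.
Order-4 term: −1/1209600 · (1.32455e-09 − 4.89587e-09) = 2.95249e-15.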